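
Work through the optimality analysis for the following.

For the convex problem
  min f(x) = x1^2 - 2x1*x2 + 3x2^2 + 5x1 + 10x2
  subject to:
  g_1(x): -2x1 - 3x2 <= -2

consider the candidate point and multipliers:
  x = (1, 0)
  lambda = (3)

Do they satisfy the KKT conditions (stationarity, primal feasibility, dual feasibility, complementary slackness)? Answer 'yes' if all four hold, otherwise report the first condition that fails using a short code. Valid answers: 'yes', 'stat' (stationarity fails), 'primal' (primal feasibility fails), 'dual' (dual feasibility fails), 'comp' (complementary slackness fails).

Gradient of f: grad f(x) = Q x + c = (7, 8)
Constraint values g_i(x) = a_i^T x - b_i:
  g_1((1, 0)) = 0
Stationarity residual: grad f(x) + sum_i lambda_i a_i = (1, -1)
  -> stationarity FAILS
Primal feasibility (all g_i <= 0): OK
Dual feasibility (all lambda_i >= 0): OK
Complementary slackness (lambda_i * g_i(x) = 0 for all i): OK

Verdict: the first failing condition is stationarity -> stat.

stat


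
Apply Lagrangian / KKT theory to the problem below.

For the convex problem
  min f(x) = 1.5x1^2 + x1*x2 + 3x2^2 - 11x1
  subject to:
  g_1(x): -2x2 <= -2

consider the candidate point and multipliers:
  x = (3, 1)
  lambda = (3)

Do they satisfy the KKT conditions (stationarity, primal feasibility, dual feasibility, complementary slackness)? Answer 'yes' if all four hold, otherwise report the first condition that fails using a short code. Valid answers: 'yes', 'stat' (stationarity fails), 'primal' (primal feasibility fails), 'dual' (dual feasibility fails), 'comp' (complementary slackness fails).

Gradient of f: grad f(x) = Q x + c = (-1, 9)
Constraint values g_i(x) = a_i^T x - b_i:
  g_1((3, 1)) = 0
Stationarity residual: grad f(x) + sum_i lambda_i a_i = (-1, 3)
  -> stationarity FAILS
Primal feasibility (all g_i <= 0): OK
Dual feasibility (all lambda_i >= 0): OK
Complementary slackness (lambda_i * g_i(x) = 0 for all i): OK

Verdict: the first failing condition is stationarity -> stat.

stat


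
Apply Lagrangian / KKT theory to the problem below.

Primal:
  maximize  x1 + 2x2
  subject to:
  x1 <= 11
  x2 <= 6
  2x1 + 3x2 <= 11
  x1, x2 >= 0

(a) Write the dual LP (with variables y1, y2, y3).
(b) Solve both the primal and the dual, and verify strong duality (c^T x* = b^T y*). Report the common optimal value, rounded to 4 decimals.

The standard primal-dual pair for 'max c^T x s.t. A x <= b, x >= 0' is:
  Dual:  min b^T y  s.t.  A^T y >= c,  y >= 0.

So the dual LP is:
  minimize  11y1 + 6y2 + 11y3
  subject to:
    y1 + 2y3 >= 1
    y2 + 3y3 >= 2
    y1, y2, y3 >= 0

Solving the primal: x* = (0, 3.6667).
  primal value c^T x* = 7.3333.
Solving the dual: y* = (0, 0, 0.6667).
  dual value b^T y* = 7.3333.
Strong duality: c^T x* = b^T y*. Confirmed.

7.3333


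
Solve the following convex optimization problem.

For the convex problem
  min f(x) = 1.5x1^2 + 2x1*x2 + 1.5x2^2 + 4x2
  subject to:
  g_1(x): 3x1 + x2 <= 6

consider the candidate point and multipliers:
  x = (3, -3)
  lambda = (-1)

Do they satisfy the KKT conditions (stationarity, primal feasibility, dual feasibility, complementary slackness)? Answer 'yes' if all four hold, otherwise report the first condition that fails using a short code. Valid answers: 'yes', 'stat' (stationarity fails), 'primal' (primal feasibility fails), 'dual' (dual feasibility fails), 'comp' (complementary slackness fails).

Gradient of f: grad f(x) = Q x + c = (3, 1)
Constraint values g_i(x) = a_i^T x - b_i:
  g_1((3, -3)) = 0
Stationarity residual: grad f(x) + sum_i lambda_i a_i = (0, 0)
  -> stationarity OK
Primal feasibility (all g_i <= 0): OK
Dual feasibility (all lambda_i >= 0): FAILS
Complementary slackness (lambda_i * g_i(x) = 0 for all i): OK

Verdict: the first failing condition is dual_feasibility -> dual.

dual


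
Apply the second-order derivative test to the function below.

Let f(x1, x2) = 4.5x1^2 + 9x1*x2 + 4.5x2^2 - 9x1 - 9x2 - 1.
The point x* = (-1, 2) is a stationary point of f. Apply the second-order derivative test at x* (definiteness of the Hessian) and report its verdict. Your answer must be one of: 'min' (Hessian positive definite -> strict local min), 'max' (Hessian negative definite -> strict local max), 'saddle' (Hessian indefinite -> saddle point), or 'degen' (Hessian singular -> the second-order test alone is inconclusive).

Compute the Hessian H = grad^2 f:
  H = [[9, 9], [9, 9]]
Verify stationarity: grad f(x*) = H x* + g = (0, 0).
Eigenvalues of H: 0, 18.
H has a zero eigenvalue (singular; positive semidefinite but not definite), so H is neither positive definite, negative definite, nor indefinite. The second-order test alone is inconclusive -> degen.
(Indeed, f is constant along the null direction of H through x*, so x* is not a strict local extremum.)

degen


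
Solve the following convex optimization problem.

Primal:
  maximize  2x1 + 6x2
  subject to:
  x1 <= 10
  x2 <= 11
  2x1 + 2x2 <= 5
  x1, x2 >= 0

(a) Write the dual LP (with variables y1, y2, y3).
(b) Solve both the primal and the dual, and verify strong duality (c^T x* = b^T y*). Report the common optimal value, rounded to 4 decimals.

The standard primal-dual pair for 'max c^T x s.t. A x <= b, x >= 0' is:
  Dual:  min b^T y  s.t.  A^T y >= c,  y >= 0.

So the dual LP is:
  minimize  10y1 + 11y2 + 5y3
  subject to:
    y1 + 2y3 >= 2
    y2 + 2y3 >= 6
    y1, y2, y3 >= 0

Solving the primal: x* = (0, 2.5).
  primal value c^T x* = 15.
Solving the dual: y* = (0, 0, 3).
  dual value b^T y* = 15.
Strong duality: c^T x* = b^T y*. Confirmed.

15


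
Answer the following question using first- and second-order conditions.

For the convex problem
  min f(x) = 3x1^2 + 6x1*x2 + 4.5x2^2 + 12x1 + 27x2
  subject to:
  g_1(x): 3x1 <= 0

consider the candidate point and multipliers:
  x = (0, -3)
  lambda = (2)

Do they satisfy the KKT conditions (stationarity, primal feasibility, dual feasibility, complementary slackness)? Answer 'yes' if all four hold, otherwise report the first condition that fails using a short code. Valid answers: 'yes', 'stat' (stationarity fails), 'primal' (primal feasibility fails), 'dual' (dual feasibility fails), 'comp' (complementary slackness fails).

Gradient of f: grad f(x) = Q x + c = (-6, 0)
Constraint values g_i(x) = a_i^T x - b_i:
  g_1((0, -3)) = 0
Stationarity residual: grad f(x) + sum_i lambda_i a_i = (0, 0)
  -> stationarity OK
Primal feasibility (all g_i <= 0): OK
Dual feasibility (all lambda_i >= 0): OK
Complementary slackness (lambda_i * g_i(x) = 0 for all i): OK

Verdict: yes, KKT holds.

yes


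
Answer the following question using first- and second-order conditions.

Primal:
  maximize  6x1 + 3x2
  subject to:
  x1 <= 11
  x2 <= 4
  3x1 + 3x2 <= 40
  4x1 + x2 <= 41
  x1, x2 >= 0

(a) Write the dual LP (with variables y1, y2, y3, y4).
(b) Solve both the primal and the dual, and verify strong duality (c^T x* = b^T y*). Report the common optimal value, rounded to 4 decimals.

The standard primal-dual pair for 'max c^T x s.t. A x <= b, x >= 0' is:
  Dual:  min b^T y  s.t.  A^T y >= c,  y >= 0.

So the dual LP is:
  minimize  11y1 + 4y2 + 40y3 + 41y4
  subject to:
    y1 + 3y3 + 4y4 >= 6
    y2 + 3y3 + y4 >= 3
    y1, y2, y3, y4 >= 0

Solving the primal: x* = (9.25, 4).
  primal value c^T x* = 67.5.
Solving the dual: y* = (0, 1.5, 0, 1.5).
  dual value b^T y* = 67.5.
Strong duality: c^T x* = b^T y*. Confirmed.

67.5


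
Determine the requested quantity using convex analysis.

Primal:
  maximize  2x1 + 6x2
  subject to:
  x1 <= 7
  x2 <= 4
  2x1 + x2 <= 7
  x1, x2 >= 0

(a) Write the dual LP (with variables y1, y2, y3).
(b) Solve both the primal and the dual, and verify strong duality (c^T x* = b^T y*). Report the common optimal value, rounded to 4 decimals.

The standard primal-dual pair for 'max c^T x s.t. A x <= b, x >= 0' is:
  Dual:  min b^T y  s.t.  A^T y >= c,  y >= 0.

So the dual LP is:
  minimize  7y1 + 4y2 + 7y3
  subject to:
    y1 + 2y3 >= 2
    y2 + y3 >= 6
    y1, y2, y3 >= 0

Solving the primal: x* = (1.5, 4).
  primal value c^T x* = 27.
Solving the dual: y* = (0, 5, 1).
  dual value b^T y* = 27.
Strong duality: c^T x* = b^T y*. Confirmed.

27


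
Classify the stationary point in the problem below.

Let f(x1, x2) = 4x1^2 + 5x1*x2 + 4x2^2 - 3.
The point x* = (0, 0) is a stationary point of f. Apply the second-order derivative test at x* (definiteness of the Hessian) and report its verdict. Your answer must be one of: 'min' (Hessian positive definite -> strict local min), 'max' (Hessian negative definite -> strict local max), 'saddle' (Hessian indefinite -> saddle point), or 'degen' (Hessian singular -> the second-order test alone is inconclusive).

Compute the Hessian H = grad^2 f:
  H = [[8, 5], [5, 8]]
Verify stationarity: grad f(x*) = H x* + g = (0, 0).
Eigenvalues of H: 3, 13.
Both eigenvalues > 0, so H is positive definite -> x* is a strict local min.

min


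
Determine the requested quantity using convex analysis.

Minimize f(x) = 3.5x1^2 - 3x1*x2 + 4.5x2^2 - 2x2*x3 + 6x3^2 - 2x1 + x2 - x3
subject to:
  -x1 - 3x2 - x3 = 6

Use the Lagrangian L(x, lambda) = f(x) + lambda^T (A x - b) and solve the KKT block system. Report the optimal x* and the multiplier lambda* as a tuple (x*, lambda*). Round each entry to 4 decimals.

Form the Lagrangian:
  L(x, lambda) = (1/2) x^T Q x + c^T x + lambda^T (A x - b)
Stationarity (grad_x L = 0): Q x + c + A^T lambda = 0.
Primal feasibility: A x = b.

This gives the KKT block system:
  [ Q   A^T ] [ x     ]   [-c ]
  [ A    0  ] [ lambda ] = [ b ]

Solving the linear system:
  x*      = (-0.8475, -1.5685, -0.447)
  lambda* = (-3.2268)
  f(x*)   = 9.967

x* = (-0.8475, -1.5685, -0.447), lambda* = (-3.2268)


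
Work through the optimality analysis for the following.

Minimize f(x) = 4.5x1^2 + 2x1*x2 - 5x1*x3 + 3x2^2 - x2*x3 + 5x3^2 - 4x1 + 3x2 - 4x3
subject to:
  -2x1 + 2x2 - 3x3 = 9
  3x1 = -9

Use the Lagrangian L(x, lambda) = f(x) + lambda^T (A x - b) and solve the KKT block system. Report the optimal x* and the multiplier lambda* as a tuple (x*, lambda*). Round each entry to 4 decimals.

Form the Lagrangian:
  L(x, lambda) = (1/2) x^T Q x + c^T x + lambda^T (A x - b)
Stationarity (grad_x L = 0): Q x + c + A^T lambda = 0.
Primal feasibility: A x = b.

This gives the KKT block system:
  [ Q   A^T ] [ x     ]   [-c ]
  [ A    0  ] [ lambda ] = [ b ]

Solving the linear system:
  x*      = (-3, 0.1463, -0.9024)
  lambda* = (0.6098, 9.1382)
  f(x*)   = 46.4024

x* = (-3, 0.1463, -0.9024), lambda* = (0.6098, 9.1382)


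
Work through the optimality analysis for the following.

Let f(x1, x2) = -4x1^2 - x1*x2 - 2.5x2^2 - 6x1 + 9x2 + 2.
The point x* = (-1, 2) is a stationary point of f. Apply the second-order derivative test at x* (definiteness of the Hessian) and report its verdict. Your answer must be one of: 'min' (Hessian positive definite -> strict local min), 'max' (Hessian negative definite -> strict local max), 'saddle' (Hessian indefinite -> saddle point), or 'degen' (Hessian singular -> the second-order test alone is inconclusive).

Compute the Hessian H = grad^2 f:
  H = [[-8, -1], [-1, -5]]
Verify stationarity: grad f(x*) = H x* + g = (0, 0).
Eigenvalues of H: -8.3028, -4.6972.
Both eigenvalues < 0, so H is negative definite -> x* is a strict local max.

max


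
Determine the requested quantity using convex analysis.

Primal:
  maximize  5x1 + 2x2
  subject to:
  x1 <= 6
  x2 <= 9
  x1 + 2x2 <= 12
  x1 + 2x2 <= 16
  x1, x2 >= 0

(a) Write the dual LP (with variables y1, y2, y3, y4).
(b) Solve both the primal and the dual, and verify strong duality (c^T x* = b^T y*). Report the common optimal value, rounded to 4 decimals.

The standard primal-dual pair for 'max c^T x s.t. A x <= b, x >= 0' is:
  Dual:  min b^T y  s.t.  A^T y >= c,  y >= 0.

So the dual LP is:
  minimize  6y1 + 9y2 + 12y3 + 16y4
  subject to:
    y1 + y3 + y4 >= 5
    y2 + 2y3 + 2y4 >= 2
    y1, y2, y3, y4 >= 0

Solving the primal: x* = (6, 3).
  primal value c^T x* = 36.
Solving the dual: y* = (4, 0, 1, 0).
  dual value b^T y* = 36.
Strong duality: c^T x* = b^T y*. Confirmed.

36


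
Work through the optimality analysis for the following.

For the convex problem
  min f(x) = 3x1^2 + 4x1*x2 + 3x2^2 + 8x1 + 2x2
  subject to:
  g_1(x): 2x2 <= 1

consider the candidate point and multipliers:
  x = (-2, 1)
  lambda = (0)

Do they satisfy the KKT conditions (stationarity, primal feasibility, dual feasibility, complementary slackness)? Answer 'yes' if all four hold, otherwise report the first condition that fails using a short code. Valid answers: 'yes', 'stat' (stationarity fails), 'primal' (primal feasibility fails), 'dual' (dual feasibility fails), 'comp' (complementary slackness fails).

Gradient of f: grad f(x) = Q x + c = (0, 0)
Constraint values g_i(x) = a_i^T x - b_i:
  g_1((-2, 1)) = 1
Stationarity residual: grad f(x) + sum_i lambda_i a_i = (0, 0)
  -> stationarity OK
Primal feasibility (all g_i <= 0): FAILS
Dual feasibility (all lambda_i >= 0): OK
Complementary slackness (lambda_i * g_i(x) = 0 for all i): OK

Verdict: the first failing condition is primal_feasibility -> primal.

primal


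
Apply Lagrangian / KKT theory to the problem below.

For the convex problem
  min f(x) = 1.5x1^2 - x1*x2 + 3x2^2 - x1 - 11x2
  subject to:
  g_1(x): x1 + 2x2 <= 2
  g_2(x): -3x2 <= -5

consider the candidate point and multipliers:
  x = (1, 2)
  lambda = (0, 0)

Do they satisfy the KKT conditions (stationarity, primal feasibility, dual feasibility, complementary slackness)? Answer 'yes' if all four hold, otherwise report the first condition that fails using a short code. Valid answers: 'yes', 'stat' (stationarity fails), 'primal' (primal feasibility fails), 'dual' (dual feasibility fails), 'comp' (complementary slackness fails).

Gradient of f: grad f(x) = Q x + c = (0, 0)
Constraint values g_i(x) = a_i^T x - b_i:
  g_1((1, 2)) = 3
  g_2((1, 2)) = -1
Stationarity residual: grad f(x) + sum_i lambda_i a_i = (0, 0)
  -> stationarity OK
Primal feasibility (all g_i <= 0): FAILS
Dual feasibility (all lambda_i >= 0): OK
Complementary slackness (lambda_i * g_i(x) = 0 for all i): OK

Verdict: the first failing condition is primal_feasibility -> primal.

primal


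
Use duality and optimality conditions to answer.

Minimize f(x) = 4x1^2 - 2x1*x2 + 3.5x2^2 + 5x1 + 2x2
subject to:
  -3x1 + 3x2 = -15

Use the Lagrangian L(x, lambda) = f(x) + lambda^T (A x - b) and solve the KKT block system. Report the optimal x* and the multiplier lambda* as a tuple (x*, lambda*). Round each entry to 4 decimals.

Form the Lagrangian:
  L(x, lambda) = (1/2) x^T Q x + c^T x + lambda^T (A x - b)
Stationarity (grad_x L = 0): Q x + c + A^T lambda = 0.
Primal feasibility: A x = b.

This gives the KKT block system:
  [ Q   A^T ] [ x     ]   [-c ]
  [ A    0  ] [ lambda ] = [ b ]

Solving the linear system:
  x*      = (1.6364, -3.3636)
  lambda* = (8.2727)
  f(x*)   = 62.7727

x* = (1.6364, -3.3636), lambda* = (8.2727)


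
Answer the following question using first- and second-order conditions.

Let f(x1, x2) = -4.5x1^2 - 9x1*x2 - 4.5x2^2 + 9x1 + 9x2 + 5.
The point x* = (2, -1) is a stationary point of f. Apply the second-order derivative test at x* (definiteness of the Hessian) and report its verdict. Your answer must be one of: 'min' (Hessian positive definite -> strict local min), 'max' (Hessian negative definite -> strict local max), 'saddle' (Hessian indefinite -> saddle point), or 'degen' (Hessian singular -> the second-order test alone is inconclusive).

Compute the Hessian H = grad^2 f:
  H = [[-9, -9], [-9, -9]]
Verify stationarity: grad f(x*) = H x* + g = (0, 0).
Eigenvalues of H: -18, 0.
H has a zero eigenvalue (singular; negative semidefinite but not definite), so H is neither positive definite, negative definite, nor indefinite. The second-order test alone is inconclusive -> degen.
(Indeed, f is constant along the null direction of H through x*, so x* is not a strict local extremum.)

degen


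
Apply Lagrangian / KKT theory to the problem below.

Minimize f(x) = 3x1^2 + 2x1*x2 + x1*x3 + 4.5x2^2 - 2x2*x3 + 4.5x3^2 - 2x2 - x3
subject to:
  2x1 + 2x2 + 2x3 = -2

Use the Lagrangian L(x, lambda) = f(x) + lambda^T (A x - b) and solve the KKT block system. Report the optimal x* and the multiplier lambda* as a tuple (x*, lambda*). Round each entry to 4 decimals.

Form the Lagrangian:
  L(x, lambda) = (1/2) x^T Q x + c^T x + lambda^T (A x - b)
Stationarity (grad_x L = 0): Q x + c + A^T lambda = 0.
Primal feasibility: A x = b.

This gives the KKT block system:
  [ Q   A^T ] [ x     ]   [-c ]
  [ A    0  ] [ lambda ] = [ b ]

Solving the linear system:
  x*      = (-0.5493, -0.1549, -0.2958)
  lambda* = (1.9507)
  f(x*)   = 2.2535

x* = (-0.5493, -0.1549, -0.2958), lambda* = (1.9507)


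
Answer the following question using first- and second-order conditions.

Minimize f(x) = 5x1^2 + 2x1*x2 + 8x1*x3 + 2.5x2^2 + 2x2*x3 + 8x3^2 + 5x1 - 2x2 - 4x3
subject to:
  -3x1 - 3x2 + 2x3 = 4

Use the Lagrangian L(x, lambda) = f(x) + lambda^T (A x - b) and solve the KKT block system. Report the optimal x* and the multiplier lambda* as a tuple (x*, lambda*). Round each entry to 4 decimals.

Form the Lagrangian:
  L(x, lambda) = (1/2) x^T Q x + c^T x + lambda^T (A x - b)
Stationarity (grad_x L = 0): Q x + c + A^T lambda = 0.
Primal feasibility: A x = b.

This gives the KKT block system:
  [ Q   A^T ] [ x     ]   [-c ]
  [ A    0  ] [ lambda ] = [ b ]

Solving the linear system:
  x*      = (-1.3077, 0.5385, 0.8462)
  lambda* = (-0.0769)
  f(x*)   = -5.3462

x* = (-1.3077, 0.5385, 0.8462), lambda* = (-0.0769)


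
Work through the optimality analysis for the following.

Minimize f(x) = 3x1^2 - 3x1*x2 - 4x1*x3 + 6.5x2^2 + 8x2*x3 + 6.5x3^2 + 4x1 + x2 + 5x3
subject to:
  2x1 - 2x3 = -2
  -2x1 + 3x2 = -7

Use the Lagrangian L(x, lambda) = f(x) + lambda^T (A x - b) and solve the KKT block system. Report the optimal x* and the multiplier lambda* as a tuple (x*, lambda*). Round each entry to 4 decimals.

Form the Lagrangian:
  L(x, lambda) = (1/2) x^T Q x + c^T x + lambda^T (A x - b)
Stationarity (grad_x L = 0): Q x + c + A^T lambda = 0.
Primal feasibility: A x = b.

This gives the KKT block system:
  [ Q   A^T ] [ x     ]   [-c ]
  [ A    0  ] [ lambda ] = [ b ]

Solving the linear system:
  x*      = (0.3365, -2.109, 1.3365)
  lambda* = (2.0782, 5.5782)
  f(x*)   = 24.5616

x* = (0.3365, -2.109, 1.3365), lambda* = (2.0782, 5.5782)


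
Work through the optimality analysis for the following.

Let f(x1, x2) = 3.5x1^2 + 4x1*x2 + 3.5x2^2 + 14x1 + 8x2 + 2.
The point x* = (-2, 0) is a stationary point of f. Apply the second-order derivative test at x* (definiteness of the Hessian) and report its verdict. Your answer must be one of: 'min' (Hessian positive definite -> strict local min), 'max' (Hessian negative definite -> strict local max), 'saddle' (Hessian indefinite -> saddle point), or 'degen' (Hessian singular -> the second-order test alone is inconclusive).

Compute the Hessian H = grad^2 f:
  H = [[7, 4], [4, 7]]
Verify stationarity: grad f(x*) = H x* + g = (0, 0).
Eigenvalues of H: 3, 11.
Both eigenvalues > 0, so H is positive definite -> x* is a strict local min.

min


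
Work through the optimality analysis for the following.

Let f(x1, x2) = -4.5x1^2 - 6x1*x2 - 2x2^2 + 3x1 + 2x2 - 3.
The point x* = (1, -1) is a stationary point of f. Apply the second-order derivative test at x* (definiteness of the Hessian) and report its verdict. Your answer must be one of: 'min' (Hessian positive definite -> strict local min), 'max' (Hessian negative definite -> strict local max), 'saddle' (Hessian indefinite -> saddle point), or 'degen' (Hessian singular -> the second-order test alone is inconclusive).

Compute the Hessian H = grad^2 f:
  H = [[-9, -6], [-6, -4]]
Verify stationarity: grad f(x*) = H x* + g = (0, 0).
Eigenvalues of H: -13, 0.
H has a zero eigenvalue (singular; negative semidefinite but not definite), so H is neither positive definite, negative definite, nor indefinite. The second-order test alone is inconclusive -> degen.
(Indeed, f is constant along the null direction of H through x*, so x* is not a strict local extremum.)

degen


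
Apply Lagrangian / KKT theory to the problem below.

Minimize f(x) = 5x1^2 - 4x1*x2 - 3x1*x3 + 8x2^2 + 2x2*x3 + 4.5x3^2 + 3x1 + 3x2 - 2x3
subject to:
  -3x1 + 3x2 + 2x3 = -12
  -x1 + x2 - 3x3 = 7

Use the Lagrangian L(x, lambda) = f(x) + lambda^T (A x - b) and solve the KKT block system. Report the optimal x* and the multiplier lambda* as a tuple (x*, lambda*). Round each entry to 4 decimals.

Form the Lagrangian:
  L(x, lambda) = (1/2) x^T Q x + c^T x + lambda^T (A x - b)
Stationarity (grad_x L = 0): Q x + c + A^T lambda = 0.
Primal feasibility: A x = b.

This gives the KKT block system:
  [ Q   A^T ] [ x     ]   [-c ]
  [ A    0  ] [ lambda ] = [ b ]

Solving the linear system:
  x*      = (0.8333, -1.1667, -3)
  lambda* = (9.8939, -4.6818)
  f(x*)   = 78.25

x* = (0.8333, -1.1667, -3), lambda* = (9.8939, -4.6818)


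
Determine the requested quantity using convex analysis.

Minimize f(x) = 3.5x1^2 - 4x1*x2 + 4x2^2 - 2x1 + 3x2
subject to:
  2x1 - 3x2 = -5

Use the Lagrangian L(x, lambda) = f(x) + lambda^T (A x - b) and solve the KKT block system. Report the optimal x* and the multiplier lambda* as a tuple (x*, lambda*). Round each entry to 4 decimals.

Form the Lagrangian:
  L(x, lambda) = (1/2) x^T Q x + c^T x + lambda^T (A x - b)
Stationarity (grad_x L = 0): Q x + c + A^T lambda = 0.
Primal feasibility: A x = b.

This gives the KKT block system:
  [ Q   A^T ] [ x     ]   [-c ]
  [ A    0  ] [ lambda ] = [ b ]

Solving the linear system:
  x*      = (-0.4255, 1.383)
  lambda* = (5.2553)
  f(x*)   = 15.6383

x* = (-0.4255, 1.383), lambda* = (5.2553)


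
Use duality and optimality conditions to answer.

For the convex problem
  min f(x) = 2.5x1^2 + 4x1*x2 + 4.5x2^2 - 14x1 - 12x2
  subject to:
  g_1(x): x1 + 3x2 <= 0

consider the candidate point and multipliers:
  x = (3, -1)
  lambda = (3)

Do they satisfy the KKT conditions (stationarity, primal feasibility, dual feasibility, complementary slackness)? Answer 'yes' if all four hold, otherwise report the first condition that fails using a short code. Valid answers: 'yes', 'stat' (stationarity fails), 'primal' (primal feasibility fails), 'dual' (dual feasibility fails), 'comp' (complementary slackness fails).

Gradient of f: grad f(x) = Q x + c = (-3, -9)
Constraint values g_i(x) = a_i^T x - b_i:
  g_1((3, -1)) = 0
Stationarity residual: grad f(x) + sum_i lambda_i a_i = (0, 0)
  -> stationarity OK
Primal feasibility (all g_i <= 0): OK
Dual feasibility (all lambda_i >= 0): OK
Complementary slackness (lambda_i * g_i(x) = 0 for all i): OK

Verdict: yes, KKT holds.

yes


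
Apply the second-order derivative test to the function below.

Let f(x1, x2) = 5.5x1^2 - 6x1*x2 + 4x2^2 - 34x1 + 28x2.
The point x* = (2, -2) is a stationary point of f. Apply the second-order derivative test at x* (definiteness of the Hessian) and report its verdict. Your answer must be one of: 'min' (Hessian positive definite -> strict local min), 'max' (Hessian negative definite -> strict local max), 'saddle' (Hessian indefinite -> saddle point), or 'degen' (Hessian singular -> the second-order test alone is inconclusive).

Compute the Hessian H = grad^2 f:
  H = [[11, -6], [-6, 8]]
Verify stationarity: grad f(x*) = H x* + g = (0, 0).
Eigenvalues of H: 3.3153, 15.6847.
Both eigenvalues > 0, so H is positive definite -> x* is a strict local min.

min


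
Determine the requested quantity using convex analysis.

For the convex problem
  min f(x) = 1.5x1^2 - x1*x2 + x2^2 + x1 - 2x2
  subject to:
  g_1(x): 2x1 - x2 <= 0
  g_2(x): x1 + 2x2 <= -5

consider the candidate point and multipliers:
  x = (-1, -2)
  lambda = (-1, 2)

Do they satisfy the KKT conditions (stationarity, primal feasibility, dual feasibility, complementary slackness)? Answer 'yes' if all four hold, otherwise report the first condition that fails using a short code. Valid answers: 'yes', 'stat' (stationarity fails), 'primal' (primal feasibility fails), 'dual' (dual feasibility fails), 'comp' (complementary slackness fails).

Gradient of f: grad f(x) = Q x + c = (0, -5)
Constraint values g_i(x) = a_i^T x - b_i:
  g_1((-1, -2)) = 0
  g_2((-1, -2)) = 0
Stationarity residual: grad f(x) + sum_i lambda_i a_i = (0, 0)
  -> stationarity OK
Primal feasibility (all g_i <= 0): OK
Dual feasibility (all lambda_i >= 0): FAILS
Complementary slackness (lambda_i * g_i(x) = 0 for all i): OK

Verdict: the first failing condition is dual_feasibility -> dual.

dual


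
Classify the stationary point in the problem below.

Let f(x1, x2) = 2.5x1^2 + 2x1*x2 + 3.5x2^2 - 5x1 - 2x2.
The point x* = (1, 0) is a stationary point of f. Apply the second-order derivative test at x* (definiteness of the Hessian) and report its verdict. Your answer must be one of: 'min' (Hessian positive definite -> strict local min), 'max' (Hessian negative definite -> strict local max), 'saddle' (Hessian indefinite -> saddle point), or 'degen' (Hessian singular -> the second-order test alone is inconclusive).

Compute the Hessian H = grad^2 f:
  H = [[5, 2], [2, 7]]
Verify stationarity: grad f(x*) = H x* + g = (0, 0).
Eigenvalues of H: 3.7639, 8.2361.
Both eigenvalues > 0, so H is positive definite -> x* is a strict local min.

min


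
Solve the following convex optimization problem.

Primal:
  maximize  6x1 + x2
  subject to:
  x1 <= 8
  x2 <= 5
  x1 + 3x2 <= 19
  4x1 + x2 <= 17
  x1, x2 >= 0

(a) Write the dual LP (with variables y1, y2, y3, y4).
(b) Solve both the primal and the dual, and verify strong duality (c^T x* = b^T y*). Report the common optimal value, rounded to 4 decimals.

The standard primal-dual pair for 'max c^T x s.t. A x <= b, x >= 0' is:
  Dual:  min b^T y  s.t.  A^T y >= c,  y >= 0.

So the dual LP is:
  minimize  8y1 + 5y2 + 19y3 + 17y4
  subject to:
    y1 + y3 + 4y4 >= 6
    y2 + 3y3 + y4 >= 1
    y1, y2, y3, y4 >= 0

Solving the primal: x* = (4.25, 0).
  primal value c^T x* = 25.5.
Solving the dual: y* = (0, 0, 0, 1.5).
  dual value b^T y* = 25.5.
Strong duality: c^T x* = b^T y*. Confirmed.

25.5


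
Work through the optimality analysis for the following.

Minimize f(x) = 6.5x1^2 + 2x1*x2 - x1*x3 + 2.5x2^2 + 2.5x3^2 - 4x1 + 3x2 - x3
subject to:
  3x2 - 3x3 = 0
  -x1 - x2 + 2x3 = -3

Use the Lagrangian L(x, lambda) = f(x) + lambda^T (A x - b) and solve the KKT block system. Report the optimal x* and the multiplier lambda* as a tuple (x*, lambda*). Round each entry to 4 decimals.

Form the Lagrangian:
  L(x, lambda) = (1/2) x^T Q x + c^T x + lambda^T (A x - b)
Stationarity (grad_x L = 0): Q x + c + A^T lambda = 0.
Primal feasibility: A x = b.

This gives the KKT block system:
  [ Q   A^T ] [ x     ]   [-c ]
  [ A    0  ] [ lambda ] = [ b ]

Solving the linear system:
  x*      = (1.4, -1.6, -1.6)
  lambda* = (4.9333, 12.6)
  f(x*)   = 14.5

x* = (1.4, -1.6, -1.6), lambda* = (4.9333, 12.6)


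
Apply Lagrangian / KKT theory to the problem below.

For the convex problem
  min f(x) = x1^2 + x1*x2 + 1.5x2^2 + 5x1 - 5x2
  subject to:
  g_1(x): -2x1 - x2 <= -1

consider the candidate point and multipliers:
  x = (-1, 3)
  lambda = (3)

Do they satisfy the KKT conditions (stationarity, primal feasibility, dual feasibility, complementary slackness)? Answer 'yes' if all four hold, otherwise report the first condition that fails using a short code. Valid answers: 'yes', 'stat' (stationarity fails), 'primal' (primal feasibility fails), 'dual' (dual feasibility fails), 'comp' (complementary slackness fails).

Gradient of f: grad f(x) = Q x + c = (6, 3)
Constraint values g_i(x) = a_i^T x - b_i:
  g_1((-1, 3)) = 0
Stationarity residual: grad f(x) + sum_i lambda_i a_i = (0, 0)
  -> stationarity OK
Primal feasibility (all g_i <= 0): OK
Dual feasibility (all lambda_i >= 0): OK
Complementary slackness (lambda_i * g_i(x) = 0 for all i): OK

Verdict: yes, KKT holds.

yes


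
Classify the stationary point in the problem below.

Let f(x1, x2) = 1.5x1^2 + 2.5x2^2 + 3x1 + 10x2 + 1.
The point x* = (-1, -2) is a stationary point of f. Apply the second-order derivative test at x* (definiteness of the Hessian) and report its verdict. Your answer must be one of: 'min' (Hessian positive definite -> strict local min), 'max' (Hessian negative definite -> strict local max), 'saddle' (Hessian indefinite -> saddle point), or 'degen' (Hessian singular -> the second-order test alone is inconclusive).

Compute the Hessian H = grad^2 f:
  H = [[3, 0], [0, 5]]
Verify stationarity: grad f(x*) = H x* + g = (0, 0).
Eigenvalues of H: 3, 5.
Both eigenvalues > 0, so H is positive definite -> x* is a strict local min.

min


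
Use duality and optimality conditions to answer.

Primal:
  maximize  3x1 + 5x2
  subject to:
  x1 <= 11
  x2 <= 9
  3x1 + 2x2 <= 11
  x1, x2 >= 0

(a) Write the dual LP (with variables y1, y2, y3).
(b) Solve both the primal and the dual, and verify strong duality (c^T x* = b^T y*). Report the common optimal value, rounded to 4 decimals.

The standard primal-dual pair for 'max c^T x s.t. A x <= b, x >= 0' is:
  Dual:  min b^T y  s.t.  A^T y >= c,  y >= 0.

So the dual LP is:
  minimize  11y1 + 9y2 + 11y3
  subject to:
    y1 + 3y3 >= 3
    y2 + 2y3 >= 5
    y1, y2, y3 >= 0

Solving the primal: x* = (0, 5.5).
  primal value c^T x* = 27.5.
Solving the dual: y* = (0, 0, 2.5).
  dual value b^T y* = 27.5.
Strong duality: c^T x* = b^T y*. Confirmed.

27.5


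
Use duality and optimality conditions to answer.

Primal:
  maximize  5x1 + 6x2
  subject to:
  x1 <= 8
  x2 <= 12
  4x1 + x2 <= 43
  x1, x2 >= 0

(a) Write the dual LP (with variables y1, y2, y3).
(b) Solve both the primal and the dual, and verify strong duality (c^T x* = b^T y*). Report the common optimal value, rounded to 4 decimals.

The standard primal-dual pair for 'max c^T x s.t. A x <= b, x >= 0' is:
  Dual:  min b^T y  s.t.  A^T y >= c,  y >= 0.

So the dual LP is:
  minimize  8y1 + 12y2 + 43y3
  subject to:
    y1 + 4y3 >= 5
    y2 + y3 >= 6
    y1, y2, y3 >= 0

Solving the primal: x* = (7.75, 12).
  primal value c^T x* = 110.75.
Solving the dual: y* = (0, 4.75, 1.25).
  dual value b^T y* = 110.75.
Strong duality: c^T x* = b^T y*. Confirmed.

110.75


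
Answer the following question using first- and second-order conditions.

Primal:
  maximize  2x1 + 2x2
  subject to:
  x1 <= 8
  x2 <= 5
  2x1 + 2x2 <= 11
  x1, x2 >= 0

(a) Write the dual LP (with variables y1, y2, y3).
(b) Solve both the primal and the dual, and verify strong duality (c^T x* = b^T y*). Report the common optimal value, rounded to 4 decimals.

The standard primal-dual pair for 'max c^T x s.t. A x <= b, x >= 0' is:
  Dual:  min b^T y  s.t.  A^T y >= c,  y >= 0.

So the dual LP is:
  minimize  8y1 + 5y2 + 11y3
  subject to:
    y1 + 2y3 >= 2
    y2 + 2y3 >= 2
    y1, y2, y3 >= 0

Solving the primal: x* = (5.5, 0).
  primal value c^T x* = 11.
Solving the dual: y* = (0, 0, 1).
  dual value b^T y* = 11.
Strong duality: c^T x* = b^T y*. Confirmed.

11


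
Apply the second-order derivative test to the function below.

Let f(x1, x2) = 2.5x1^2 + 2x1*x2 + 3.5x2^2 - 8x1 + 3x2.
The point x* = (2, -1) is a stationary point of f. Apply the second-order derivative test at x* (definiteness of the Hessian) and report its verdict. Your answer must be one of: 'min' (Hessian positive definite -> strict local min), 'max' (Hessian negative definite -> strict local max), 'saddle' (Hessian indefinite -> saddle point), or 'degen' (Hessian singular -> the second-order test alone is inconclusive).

Compute the Hessian H = grad^2 f:
  H = [[5, 2], [2, 7]]
Verify stationarity: grad f(x*) = H x* + g = (0, 0).
Eigenvalues of H: 3.7639, 8.2361.
Both eigenvalues > 0, so H is positive definite -> x* is a strict local min.

min


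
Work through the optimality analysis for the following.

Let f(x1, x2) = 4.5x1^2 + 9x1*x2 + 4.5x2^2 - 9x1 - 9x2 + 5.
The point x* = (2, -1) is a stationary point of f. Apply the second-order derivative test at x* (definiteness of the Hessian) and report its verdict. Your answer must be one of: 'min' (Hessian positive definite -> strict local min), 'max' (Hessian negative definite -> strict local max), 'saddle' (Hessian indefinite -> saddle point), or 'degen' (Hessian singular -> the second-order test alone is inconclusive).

Compute the Hessian H = grad^2 f:
  H = [[9, 9], [9, 9]]
Verify stationarity: grad f(x*) = H x* + g = (0, 0).
Eigenvalues of H: 0, 18.
H has a zero eigenvalue (singular; positive semidefinite but not definite), so H is neither positive definite, negative definite, nor indefinite. The second-order test alone is inconclusive -> degen.
(Indeed, f is constant along the null direction of H through x*, so x* is not a strict local extremum.)

degen


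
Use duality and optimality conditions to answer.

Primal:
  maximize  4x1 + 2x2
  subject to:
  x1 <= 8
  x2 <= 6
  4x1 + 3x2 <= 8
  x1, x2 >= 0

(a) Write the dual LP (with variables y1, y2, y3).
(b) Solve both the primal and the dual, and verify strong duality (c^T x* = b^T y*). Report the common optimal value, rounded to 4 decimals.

The standard primal-dual pair for 'max c^T x s.t. A x <= b, x >= 0' is:
  Dual:  min b^T y  s.t.  A^T y >= c,  y >= 0.

So the dual LP is:
  minimize  8y1 + 6y2 + 8y3
  subject to:
    y1 + 4y3 >= 4
    y2 + 3y3 >= 2
    y1, y2, y3 >= 0

Solving the primal: x* = (2, 0).
  primal value c^T x* = 8.
Solving the dual: y* = (0, 0, 1).
  dual value b^T y* = 8.
Strong duality: c^T x* = b^T y*. Confirmed.

8


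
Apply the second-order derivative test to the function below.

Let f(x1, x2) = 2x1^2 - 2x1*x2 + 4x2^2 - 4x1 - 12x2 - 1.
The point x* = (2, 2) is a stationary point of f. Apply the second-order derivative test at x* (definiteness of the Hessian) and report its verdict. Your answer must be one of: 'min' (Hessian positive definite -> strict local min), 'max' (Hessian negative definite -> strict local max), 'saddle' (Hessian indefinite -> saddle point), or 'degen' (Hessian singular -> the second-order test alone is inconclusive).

Compute the Hessian H = grad^2 f:
  H = [[4, -2], [-2, 8]]
Verify stationarity: grad f(x*) = H x* + g = (0, 0).
Eigenvalues of H: 3.1716, 8.8284.
Both eigenvalues > 0, so H is positive definite -> x* is a strict local min.

min


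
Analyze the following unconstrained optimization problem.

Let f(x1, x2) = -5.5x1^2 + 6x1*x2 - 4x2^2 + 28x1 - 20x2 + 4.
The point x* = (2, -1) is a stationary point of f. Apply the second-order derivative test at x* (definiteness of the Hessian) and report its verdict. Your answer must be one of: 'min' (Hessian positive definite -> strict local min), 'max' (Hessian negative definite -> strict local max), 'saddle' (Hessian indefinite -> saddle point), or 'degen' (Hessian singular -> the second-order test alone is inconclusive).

Compute the Hessian H = grad^2 f:
  H = [[-11, 6], [6, -8]]
Verify stationarity: grad f(x*) = H x* + g = (0, 0).
Eigenvalues of H: -15.6847, -3.3153.
Both eigenvalues < 0, so H is negative definite -> x* is a strict local max.

max


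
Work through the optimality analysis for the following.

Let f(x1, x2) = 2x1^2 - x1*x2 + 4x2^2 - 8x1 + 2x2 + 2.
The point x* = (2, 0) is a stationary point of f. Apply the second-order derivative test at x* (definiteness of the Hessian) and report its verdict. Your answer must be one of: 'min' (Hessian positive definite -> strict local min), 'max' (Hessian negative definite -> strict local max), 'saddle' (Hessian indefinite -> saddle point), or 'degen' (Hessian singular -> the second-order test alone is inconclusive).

Compute the Hessian H = grad^2 f:
  H = [[4, -1], [-1, 8]]
Verify stationarity: grad f(x*) = H x* + g = (0, 0).
Eigenvalues of H: 3.7639, 8.2361.
Both eigenvalues > 0, so H is positive definite -> x* is a strict local min.

min


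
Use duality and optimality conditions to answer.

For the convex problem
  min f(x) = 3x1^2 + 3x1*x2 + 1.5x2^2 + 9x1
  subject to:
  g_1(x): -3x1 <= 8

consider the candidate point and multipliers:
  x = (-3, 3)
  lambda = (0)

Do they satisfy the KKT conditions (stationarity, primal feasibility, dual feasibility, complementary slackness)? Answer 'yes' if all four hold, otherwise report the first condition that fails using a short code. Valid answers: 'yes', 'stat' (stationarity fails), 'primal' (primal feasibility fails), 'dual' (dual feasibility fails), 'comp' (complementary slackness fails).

Gradient of f: grad f(x) = Q x + c = (0, 0)
Constraint values g_i(x) = a_i^T x - b_i:
  g_1((-3, 3)) = 1
Stationarity residual: grad f(x) + sum_i lambda_i a_i = (0, 0)
  -> stationarity OK
Primal feasibility (all g_i <= 0): FAILS
Dual feasibility (all lambda_i >= 0): OK
Complementary slackness (lambda_i * g_i(x) = 0 for all i): OK

Verdict: the first failing condition is primal_feasibility -> primal.

primal


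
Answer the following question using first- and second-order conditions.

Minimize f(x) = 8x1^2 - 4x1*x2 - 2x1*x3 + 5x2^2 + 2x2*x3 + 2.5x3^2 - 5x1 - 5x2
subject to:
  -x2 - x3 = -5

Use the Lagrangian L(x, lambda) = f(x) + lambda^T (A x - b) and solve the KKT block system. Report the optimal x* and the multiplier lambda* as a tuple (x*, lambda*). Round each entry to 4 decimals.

Form the Lagrangian:
  L(x, lambda) = (1/2) x^T Q x + c^T x + lambda^T (A x - b)
Stationarity (grad_x L = 0): Q x + c + A^T lambda = 0.
Primal feasibility: A x = b.

This gives the KKT block system:
  [ Q   A^T ] [ x     ]   [-c ]
  [ A    0  ] [ lambda ] = [ b ]

Solving the linear system:
  x*      = (1.1919, 2.0349, 2.9651)
  lambda* = (16.5116)
  f(x*)   = 33.2122

x* = (1.1919, 2.0349, 2.9651), lambda* = (16.5116)


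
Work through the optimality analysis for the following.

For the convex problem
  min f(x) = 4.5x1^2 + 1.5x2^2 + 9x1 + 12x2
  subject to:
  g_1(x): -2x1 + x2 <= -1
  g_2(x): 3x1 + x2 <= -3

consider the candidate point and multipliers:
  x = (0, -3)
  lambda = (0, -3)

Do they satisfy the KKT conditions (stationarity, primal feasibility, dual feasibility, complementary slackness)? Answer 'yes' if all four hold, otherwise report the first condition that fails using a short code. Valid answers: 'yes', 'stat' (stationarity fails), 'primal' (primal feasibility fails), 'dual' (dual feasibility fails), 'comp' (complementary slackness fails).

Gradient of f: grad f(x) = Q x + c = (9, 3)
Constraint values g_i(x) = a_i^T x - b_i:
  g_1((0, -3)) = -2
  g_2((0, -3)) = 0
Stationarity residual: grad f(x) + sum_i lambda_i a_i = (0, 0)
  -> stationarity OK
Primal feasibility (all g_i <= 0): OK
Dual feasibility (all lambda_i >= 0): FAILS
Complementary slackness (lambda_i * g_i(x) = 0 for all i): OK

Verdict: the first failing condition is dual_feasibility -> dual.

dual


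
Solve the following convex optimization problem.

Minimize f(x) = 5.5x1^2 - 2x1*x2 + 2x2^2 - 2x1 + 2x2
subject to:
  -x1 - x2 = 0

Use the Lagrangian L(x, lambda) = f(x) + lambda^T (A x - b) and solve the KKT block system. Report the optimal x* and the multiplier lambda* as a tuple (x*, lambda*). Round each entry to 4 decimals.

Form the Lagrangian:
  L(x, lambda) = (1/2) x^T Q x + c^T x + lambda^T (A x - b)
Stationarity (grad_x L = 0): Q x + c + A^T lambda = 0.
Primal feasibility: A x = b.

This gives the KKT block system:
  [ Q   A^T ] [ x     ]   [-c ]
  [ A    0  ] [ lambda ] = [ b ]

Solving the linear system:
  x*      = (0.2105, -0.2105)
  lambda* = (0.7368)
  f(x*)   = -0.4211

x* = (0.2105, -0.2105), lambda* = (0.7368)


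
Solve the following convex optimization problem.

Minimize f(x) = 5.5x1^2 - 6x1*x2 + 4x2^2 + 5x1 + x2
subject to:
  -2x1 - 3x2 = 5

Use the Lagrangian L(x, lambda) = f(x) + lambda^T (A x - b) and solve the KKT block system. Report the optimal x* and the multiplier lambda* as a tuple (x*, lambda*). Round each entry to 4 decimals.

Form the Lagrangian:
  L(x, lambda) = (1/2) x^T Q x + c^T x + lambda^T (A x - b)
Stationarity (grad_x L = 0): Q x + c + A^T lambda = 0.
Primal feasibility: A x = b.

This gives the KKT block system:
  [ Q   A^T ] [ x     ]   [-c ]
  [ A    0  ] [ lambda ] = [ b ]

Solving the linear system:
  x*      = (-1.0296, -0.9803)
  lambda* = (-0.2217)
  f(x*)   = -2.5099

x* = (-1.0296, -0.9803), lambda* = (-0.2217)


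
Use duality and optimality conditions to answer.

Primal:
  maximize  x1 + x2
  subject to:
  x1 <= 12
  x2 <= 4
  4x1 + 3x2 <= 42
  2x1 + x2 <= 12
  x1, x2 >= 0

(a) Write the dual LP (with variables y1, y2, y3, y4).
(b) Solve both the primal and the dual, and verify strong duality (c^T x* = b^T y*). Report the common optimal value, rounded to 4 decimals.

The standard primal-dual pair for 'max c^T x s.t. A x <= b, x >= 0' is:
  Dual:  min b^T y  s.t.  A^T y >= c,  y >= 0.

So the dual LP is:
  minimize  12y1 + 4y2 + 42y3 + 12y4
  subject to:
    y1 + 4y3 + 2y4 >= 1
    y2 + 3y3 + y4 >= 1
    y1, y2, y3, y4 >= 0

Solving the primal: x* = (4, 4).
  primal value c^T x* = 8.
Solving the dual: y* = (0, 0.5, 0, 0.5).
  dual value b^T y* = 8.
Strong duality: c^T x* = b^T y*. Confirmed.

8
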